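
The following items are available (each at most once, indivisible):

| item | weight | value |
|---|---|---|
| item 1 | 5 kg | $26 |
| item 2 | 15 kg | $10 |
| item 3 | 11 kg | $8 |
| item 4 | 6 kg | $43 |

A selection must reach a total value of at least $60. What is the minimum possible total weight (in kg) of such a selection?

Subsets with value ≥ 60, sorted by total weight:
- item 1+item 4: weight 11, value 69
- item 1+item 3+item 4: weight 22, value 77
Minimum weight: 11 kg.

11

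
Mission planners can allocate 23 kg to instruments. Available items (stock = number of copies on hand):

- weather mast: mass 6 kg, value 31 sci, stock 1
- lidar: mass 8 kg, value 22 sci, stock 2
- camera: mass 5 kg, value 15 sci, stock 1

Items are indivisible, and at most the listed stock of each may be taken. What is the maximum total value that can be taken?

75 sci

Best selections within mass 23 and stock limits:
- 1×weather mast + 2×lidar: mass 22, value 75
- 1×weather mast + 1×lidar + 1×camera: mass 19, value 68
- 2×lidar + 1×camera: mass 21, value 59
- 1×weather mast + 1×lidar: mass 14, value 53
Best: 75 sci.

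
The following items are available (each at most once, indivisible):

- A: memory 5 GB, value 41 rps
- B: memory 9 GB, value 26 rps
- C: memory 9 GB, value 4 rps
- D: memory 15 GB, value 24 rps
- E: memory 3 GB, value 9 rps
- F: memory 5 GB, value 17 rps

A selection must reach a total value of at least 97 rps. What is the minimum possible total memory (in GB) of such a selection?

31

Subsets with value ≥ 97, sorted by total memory:
- A+B+C+E+F: memory 31, value 97
- A+B+D+E: memory 32, value 100
Minimum memory: 31 GB.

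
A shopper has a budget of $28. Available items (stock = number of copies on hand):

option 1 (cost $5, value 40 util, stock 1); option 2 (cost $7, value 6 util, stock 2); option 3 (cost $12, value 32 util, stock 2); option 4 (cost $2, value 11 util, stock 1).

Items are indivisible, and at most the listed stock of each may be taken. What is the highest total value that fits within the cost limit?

89 util

Top feasible selections:
- 1×option 1 + 1×option 2 + 1×option 3 + 1×option 4: cost 26, value 89
- 1×option 1 + 1×option 3 + 1×option 4: cost 19, value 83
Best: 89 util.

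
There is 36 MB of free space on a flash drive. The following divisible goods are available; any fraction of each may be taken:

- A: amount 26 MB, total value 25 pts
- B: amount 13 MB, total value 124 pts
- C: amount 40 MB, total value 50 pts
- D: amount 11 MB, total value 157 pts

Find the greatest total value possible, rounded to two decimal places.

Take in order of value per unit:
- D (157/11 per unit): all 11 → value 157, running total 157.00
- B (124/13 per unit): all 13 → value 124, running total 281.00
- C (50/40 per unit): 12 of 40 → value 12×50/40 = 15.0000, running total 296.00
Total 296.00.

296.00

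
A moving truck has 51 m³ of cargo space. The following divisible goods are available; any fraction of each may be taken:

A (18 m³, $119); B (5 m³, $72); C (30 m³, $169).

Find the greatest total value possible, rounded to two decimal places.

Take in order of value per unit:
- B (72/5 per unit): all 5 → value 72, running total 72.00
- A (119/18 per unit): all 18 → value 119, running total 191.00
- C (169/30 per unit): 28 of 30 → value 28×169/30 = 157.7333, running total 348.73
Total 348.73.

348.73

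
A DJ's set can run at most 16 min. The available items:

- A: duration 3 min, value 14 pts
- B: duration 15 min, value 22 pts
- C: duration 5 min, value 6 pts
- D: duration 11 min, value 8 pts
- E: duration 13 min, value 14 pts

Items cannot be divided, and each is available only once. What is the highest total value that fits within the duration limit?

28 pts

This is a 0/1 knapsack; check combinations near the capacity.
- A+E: duration 3+13=16, value 14+14=28
- A+D: duration 3+11=14, value 14+8=22
- B: duration 15, value 22
- A+C: duration 3+5=8, value 14+6=20
- A: duration 3, value 14
Best: 28 pts.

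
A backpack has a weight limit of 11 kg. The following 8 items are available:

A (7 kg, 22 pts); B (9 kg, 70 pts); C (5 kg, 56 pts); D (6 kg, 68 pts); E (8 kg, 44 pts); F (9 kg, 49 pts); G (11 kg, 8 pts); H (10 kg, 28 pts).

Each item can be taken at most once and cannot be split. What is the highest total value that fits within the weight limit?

Check high-value combinations within 11 kg:
- C+D: weight 5+6=11, value 56+68=124
- B: weight 9, value 70
- D: weight 6, value 68
- C: weight 5, value 56
- F: weight 9, value 49
Best: 124 pts.

124 pts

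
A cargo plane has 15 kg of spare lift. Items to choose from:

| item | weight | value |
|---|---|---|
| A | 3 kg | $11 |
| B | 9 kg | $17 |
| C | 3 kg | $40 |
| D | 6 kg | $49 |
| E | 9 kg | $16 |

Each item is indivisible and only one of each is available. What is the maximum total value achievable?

Check high-value combinations within 15 kg:
- A+C+D: weight 3+3+6=12, value 11+40+49=100
- C+D: weight 3+6=9, value 40+49=89
- A+B+C: weight 3+9+3=15, value 11+17+40=68
- A+C+E: weight 3+3+9=15, value 11+40+16=67
- B+D: weight 9+6=15, value 17+49=66
Best: $100.

$100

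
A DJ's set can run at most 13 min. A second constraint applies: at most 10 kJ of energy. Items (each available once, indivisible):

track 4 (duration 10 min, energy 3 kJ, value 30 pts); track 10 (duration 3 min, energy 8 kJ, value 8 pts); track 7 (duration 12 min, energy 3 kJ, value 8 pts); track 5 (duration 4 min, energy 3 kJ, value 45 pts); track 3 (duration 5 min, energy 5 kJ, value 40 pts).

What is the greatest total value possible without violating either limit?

85 pts

Feasible sets respecting both limits:
- track 5+track 3: duration 9, energy 8, value 85
- track 5: duration 4, energy 3, value 45
- track 3: duration 5, energy 5, value 40
Best: 85 pts.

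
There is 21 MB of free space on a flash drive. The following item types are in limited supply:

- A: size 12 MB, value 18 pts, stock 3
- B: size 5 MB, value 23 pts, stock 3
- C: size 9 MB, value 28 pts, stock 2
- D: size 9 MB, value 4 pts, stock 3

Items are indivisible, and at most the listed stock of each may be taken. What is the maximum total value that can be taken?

74 pts

Top feasible selections:
- 2×B + 1×C: size 19, value 74
- 3×B: size 15, value 69
- 2×C: size 18, value 56
- 1×B + 1×C: size 14, value 51
Best: 74 pts.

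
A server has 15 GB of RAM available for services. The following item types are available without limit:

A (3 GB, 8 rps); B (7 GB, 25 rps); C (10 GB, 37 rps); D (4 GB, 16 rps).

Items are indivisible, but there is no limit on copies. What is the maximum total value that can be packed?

Best value-per-unit is D at 16/4; filling with it alone gives 3×16 = 48.
Optimal mix: 1×B + 2×D → memory 15, value 57.

57 rps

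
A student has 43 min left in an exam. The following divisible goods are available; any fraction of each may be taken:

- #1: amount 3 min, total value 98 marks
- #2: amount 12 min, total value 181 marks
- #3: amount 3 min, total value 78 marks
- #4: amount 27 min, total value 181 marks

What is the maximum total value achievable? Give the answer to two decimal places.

524.59

Take in order of value per unit:
- #1 (98/3 per unit): all 3 → value 98, running total 98.00
- #3 (78/3 per unit): all 3 → value 78, running total 176.00
- #2 (181/12 per unit): all 12 → value 181, running total 357.00
- #4 (181/27 per unit): 25 of 27 → value 25×181/27 = 167.5926, running total 524.59
Total 524.59.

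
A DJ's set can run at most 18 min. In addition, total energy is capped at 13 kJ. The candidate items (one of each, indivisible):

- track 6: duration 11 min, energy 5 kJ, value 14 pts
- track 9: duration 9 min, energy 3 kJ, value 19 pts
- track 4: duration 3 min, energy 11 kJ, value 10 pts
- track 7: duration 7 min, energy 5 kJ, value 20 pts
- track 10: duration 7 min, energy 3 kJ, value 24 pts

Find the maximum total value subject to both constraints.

44 pts

Feasible sets respecting both limits:
- track 7+track 10: duration 14, energy 8, value 44
- track 9+track 10: duration 16, energy 6, value 43
- track 9+track 7: duration 16, energy 8, value 39
Best: 44 pts.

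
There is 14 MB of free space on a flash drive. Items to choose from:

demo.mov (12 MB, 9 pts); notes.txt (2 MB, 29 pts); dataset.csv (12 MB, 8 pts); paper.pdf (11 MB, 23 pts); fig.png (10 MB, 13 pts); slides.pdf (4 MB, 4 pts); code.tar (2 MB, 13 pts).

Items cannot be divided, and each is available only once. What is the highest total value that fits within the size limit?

55 pts

Check high-value combinations within 14 MB:
- notes.txt+fig.png+code.tar: size 2+10+2=14, value 29+13+13=55
- notes.txt+paper.pdf: size 2+11=13, value 29+23=52
- notes.txt+slides.pdf+code.tar: size 2+4+2=8, value 29+4+13=46
- notes.txt+code.tar: size 2+2=4, value 29+13=42
Best: 55 pts.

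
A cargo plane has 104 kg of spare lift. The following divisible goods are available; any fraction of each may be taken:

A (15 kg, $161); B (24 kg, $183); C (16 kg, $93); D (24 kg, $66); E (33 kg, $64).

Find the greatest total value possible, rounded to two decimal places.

551.48

Take in order of value per unit:
- A (161/15 per unit): all 15 → value 161, running total 161.00
- B (183/24 per unit): all 24 → value 183, running total 344.00
- C (93/16 per unit): all 16 → value 93, running total 437.00
- D (66/24 per unit): all 24 → value 66, running total 503.00
- E (64/33 per unit): 25 of 33 → value 25×64/33 = 48.4848, running total 551.48
Total 551.48.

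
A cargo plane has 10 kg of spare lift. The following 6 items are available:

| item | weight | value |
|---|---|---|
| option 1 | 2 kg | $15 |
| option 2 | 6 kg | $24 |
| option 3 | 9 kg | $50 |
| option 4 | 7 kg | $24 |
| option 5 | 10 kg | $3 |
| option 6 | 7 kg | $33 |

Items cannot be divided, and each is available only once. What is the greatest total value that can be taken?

Check high-value combinations within 10 kg:
- option 3: weight 9, value 50
- option 1+option 6: weight 2+7=9, value 15+33=48
- option 1+option 2: weight 2+6=8, value 15+24=39
Best: $50.

$50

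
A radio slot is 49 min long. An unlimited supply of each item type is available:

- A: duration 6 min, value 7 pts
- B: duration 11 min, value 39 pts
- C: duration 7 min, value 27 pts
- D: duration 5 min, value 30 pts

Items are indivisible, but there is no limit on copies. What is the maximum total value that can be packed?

Best value-per-unit is D at 30/5, and filling with it alone uses duration 9×5=45. No mix of the others beats 9×30 = 270.

270 pts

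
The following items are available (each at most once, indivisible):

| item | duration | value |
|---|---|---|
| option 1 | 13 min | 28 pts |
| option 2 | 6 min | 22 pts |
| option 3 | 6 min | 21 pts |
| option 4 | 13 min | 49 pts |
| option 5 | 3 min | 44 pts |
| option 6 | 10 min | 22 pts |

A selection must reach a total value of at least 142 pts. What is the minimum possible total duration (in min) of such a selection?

35

Subsets with value ≥ 142, sorted by total duration:
- option 1+option 2+option 4+option 5: duration 35, value 143
- option 1+option 3+option 4+option 5: duration 35, value 142
- option 2+option 3+option 4+option 5+option 6: duration 38, value 158
Minimum duration: 35 min.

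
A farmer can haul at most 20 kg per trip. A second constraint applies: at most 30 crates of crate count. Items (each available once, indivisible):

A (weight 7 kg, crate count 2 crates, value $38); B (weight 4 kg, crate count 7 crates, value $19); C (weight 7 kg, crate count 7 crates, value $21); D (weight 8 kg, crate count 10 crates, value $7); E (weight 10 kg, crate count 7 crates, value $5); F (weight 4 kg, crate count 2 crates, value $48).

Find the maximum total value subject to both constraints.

$107

Feasible sets respecting both limits:
- A+C+F: weight 18, crate count 11, value 107
- A+B+F: weight 15, crate count 11, value 105
- A+D+F: weight 19, crate count 14, value 93
- B+C+F: weight 15, crate count 16, value 88
Best: $107.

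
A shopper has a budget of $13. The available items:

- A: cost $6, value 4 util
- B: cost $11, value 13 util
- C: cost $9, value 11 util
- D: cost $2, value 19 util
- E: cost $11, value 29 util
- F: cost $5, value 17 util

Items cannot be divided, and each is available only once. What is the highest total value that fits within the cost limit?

Check high-value combinations within $13:
- D+E: cost 2+11=13, value 19+29=48
- A+D+F: cost 6+2+5=13, value 4+19+17=40
- D+F: cost 2+5=7, value 19+17=36
- B+D: cost 11+2=13, value 13+19=32
Best: 48 util.

48 util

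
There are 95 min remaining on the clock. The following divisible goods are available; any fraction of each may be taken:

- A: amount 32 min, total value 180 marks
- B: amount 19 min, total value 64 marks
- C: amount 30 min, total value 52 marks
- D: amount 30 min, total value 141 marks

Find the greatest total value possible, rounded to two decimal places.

409.27

Take in order of value per unit:
- A (180/32 per unit): all 32 → value 180, running total 180.00
- D (141/30 per unit): all 30 → value 141, running total 321.00
- B (64/19 per unit): all 19 → value 64, running total 385.00
- C (52/30 per unit): 14 of 30 → value 14×52/30 = 24.2667, running total 409.27
Total 409.27.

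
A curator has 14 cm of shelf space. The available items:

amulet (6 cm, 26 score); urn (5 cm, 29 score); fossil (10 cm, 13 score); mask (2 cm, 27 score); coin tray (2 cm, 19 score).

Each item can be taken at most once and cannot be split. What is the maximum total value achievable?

Check high-value combinations within 14 cm:
- amulet+urn+mask: length 6+5+2=13, value 26+29+27=82
- urn+mask+coin tray: length 5+2+2=9, value 29+27+19=75
- amulet+urn+coin tray: length 6+5+2=13, value 26+29+19=74
- amulet+mask+coin tray: length 6+2+2=10, value 26+27+19=72
Best: 82 score.

82 score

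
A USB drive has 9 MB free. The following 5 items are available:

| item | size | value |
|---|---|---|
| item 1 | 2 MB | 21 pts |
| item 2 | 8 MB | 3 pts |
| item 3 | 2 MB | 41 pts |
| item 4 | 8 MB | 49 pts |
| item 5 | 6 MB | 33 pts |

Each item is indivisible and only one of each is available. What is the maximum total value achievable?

74 pts

Check high-value combinations within 9 MB:
- item 3+item 5: size 2+6=8, value 41+33=74
- item 1+item 3: size 2+2=4, value 21+41=62
- item 1+item 5: size 2+6=8, value 21+33=54
Best: 74 pts.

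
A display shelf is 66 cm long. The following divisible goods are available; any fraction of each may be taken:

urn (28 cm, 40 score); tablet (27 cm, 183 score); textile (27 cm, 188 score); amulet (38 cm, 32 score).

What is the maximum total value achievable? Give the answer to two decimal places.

Take in order of value per unit:
- textile (188/27 per unit): all 27 → value 188, running total 188.00
- tablet (183/27 per unit): all 27 → value 183, running total 371.00
- urn (40/28 per unit): 12 of 28 → value 12×40/28 = 17.1429, running total 388.14
Total 388.14.

388.14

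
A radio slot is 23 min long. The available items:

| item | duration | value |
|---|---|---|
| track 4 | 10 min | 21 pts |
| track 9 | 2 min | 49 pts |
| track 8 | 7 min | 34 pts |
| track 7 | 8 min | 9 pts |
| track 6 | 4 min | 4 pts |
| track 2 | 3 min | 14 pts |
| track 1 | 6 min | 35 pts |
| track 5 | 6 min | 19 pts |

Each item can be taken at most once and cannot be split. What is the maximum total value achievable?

Check high-value combinations within 23 min:
- track 9+track 8+track 1+track 5: duration 2+7+6+6=21, value 49+34+35+19=137
- track 9+track 8+track 6+track 2+track 1: duration 2+7+4+3+6=22, value 49+34+4+14+35=136
- track 9+track 8+track 2+track 1: duration 2+7+3+6=18, value 49+34+14+35=132
Best: 137 pts.

137 pts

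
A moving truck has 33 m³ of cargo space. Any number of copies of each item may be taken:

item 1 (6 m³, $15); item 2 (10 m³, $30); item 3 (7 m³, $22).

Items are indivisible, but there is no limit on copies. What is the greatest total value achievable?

$97

Best value-per-unit is item 3 at 22/7; filling with it alone gives 4×22 = 88.
Optimal mix: 1×item 1 + 2×item 2 + 1×item 3 → volume 33, value 97.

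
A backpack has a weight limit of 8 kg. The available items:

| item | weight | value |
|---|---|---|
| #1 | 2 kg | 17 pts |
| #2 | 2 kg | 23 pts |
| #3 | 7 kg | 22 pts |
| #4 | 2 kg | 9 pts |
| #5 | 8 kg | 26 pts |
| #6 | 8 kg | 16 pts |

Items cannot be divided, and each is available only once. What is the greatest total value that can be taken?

49 pts

Check high-value combinations within 8 kg:
- #1+#2+#4: weight 2+2+2=6, value 17+23+9=49
- #1+#2: weight 2+2=4, value 17+23=40
- #2+#4: weight 2+2=4, value 23+9=32
- #1+#4: weight 2+2=4, value 17+9=26
Best: 49 pts.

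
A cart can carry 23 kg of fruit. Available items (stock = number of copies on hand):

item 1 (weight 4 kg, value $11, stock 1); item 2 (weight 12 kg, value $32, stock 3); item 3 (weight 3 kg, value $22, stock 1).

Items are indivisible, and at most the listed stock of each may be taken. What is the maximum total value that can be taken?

Best selections within weight 23 and stock limits:
- 1×item 1 + 1×item 2 + 1×item 3: weight 19, value 65
- 1×item 2 + 1×item 3: weight 15, value 54
Best: $65.

$65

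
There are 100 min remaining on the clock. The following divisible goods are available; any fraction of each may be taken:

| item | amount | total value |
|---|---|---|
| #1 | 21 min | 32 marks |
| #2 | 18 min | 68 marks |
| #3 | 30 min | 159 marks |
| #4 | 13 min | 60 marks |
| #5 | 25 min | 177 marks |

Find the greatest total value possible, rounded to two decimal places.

Take in order of value per unit:
- #5 (177/25 per unit): all 25 → value 177, running total 177.00
- #3 (159/30 per unit): all 30 → value 159, running total 336.00
- #4 (60/13 per unit): all 13 → value 60, running total 396.00
- #2 (68/18 per unit): all 18 → value 68, running total 464.00
- #1 (32/21 per unit): 14 of 21 → value 14×32/21 = 21.3333, running total 485.33
Total 485.33.

485.33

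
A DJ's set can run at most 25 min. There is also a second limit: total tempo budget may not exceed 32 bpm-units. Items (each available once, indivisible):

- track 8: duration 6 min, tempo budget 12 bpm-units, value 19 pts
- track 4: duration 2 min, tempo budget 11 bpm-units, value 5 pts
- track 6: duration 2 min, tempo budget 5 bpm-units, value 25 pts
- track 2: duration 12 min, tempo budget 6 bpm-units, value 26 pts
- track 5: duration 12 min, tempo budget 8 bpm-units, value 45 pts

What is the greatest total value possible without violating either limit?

Feasible sets respecting both limits:
- track 8+track 6+track 5: duration 20, tempo budget 25, value 89
- track 4+track 6+track 5: duration 16, tempo budget 24, value 75
- track 2+track 5: duration 24, tempo budget 14, value 71
- track 8+track 6+track 2: duration 20, tempo budget 23, value 70
Best: 89 pts.

89 pts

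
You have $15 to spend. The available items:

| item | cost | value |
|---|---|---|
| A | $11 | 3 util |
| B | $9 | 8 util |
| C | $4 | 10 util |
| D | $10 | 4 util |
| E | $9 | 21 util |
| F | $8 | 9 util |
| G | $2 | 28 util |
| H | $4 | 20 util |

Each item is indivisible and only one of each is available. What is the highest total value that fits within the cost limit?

Check high-value combinations within $15:
- E+G+H: cost 9+2+4=15, value 21+28+20=69
- C+E+G: cost 4+9+2=15, value 10+21+28=59
- C+G+H: cost 4+2+4=10, value 10+28+20=58
- F+G+H: cost 8+2+4=14, value 9+28+20=57
Best: 69 util.

69 util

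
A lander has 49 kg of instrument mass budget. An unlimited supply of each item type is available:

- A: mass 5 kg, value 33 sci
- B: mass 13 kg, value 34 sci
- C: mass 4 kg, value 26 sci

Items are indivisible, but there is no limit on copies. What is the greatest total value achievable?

Best value-per-unit is A at 33/5; filling with it alone gives 9×33 = 297.
Optimal mix: 9×A + 1×C → mass 49, value 323.

323 sci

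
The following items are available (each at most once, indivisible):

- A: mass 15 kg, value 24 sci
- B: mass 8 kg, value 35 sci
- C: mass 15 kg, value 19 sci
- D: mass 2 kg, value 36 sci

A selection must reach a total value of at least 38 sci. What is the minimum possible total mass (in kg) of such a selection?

Subsets with value ≥ 38, sorted by total mass:
- B+D: mass 10, value 71
- A+D: mass 17, value 60
- C+D: mass 17, value 55
- A+B: mass 23, value 59
Minimum mass: 10 kg.

10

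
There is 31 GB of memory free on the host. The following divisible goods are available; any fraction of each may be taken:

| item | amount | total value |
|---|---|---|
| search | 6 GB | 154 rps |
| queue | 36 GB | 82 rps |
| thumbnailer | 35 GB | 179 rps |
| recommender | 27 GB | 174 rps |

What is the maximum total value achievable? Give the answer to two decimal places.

Take in order of value per unit:
- search (154/6 per unit): all 6 → value 154, running total 154.00
- recommender (174/27 per unit): 25 of 27 → value 25×174/27 = 161.1111, running total 315.11
Total 315.11.

315.11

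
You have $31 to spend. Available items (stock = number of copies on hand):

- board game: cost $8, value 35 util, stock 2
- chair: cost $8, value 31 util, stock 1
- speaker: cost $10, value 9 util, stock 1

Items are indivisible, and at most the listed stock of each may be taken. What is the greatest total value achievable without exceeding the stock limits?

101 util

Best selections within cost 31 and stock limits:
- 2×board game + 1×chair: cost 24, value 101
- 2×board game + 1×speaker: cost 26, value 79
- 1×board game + 1×chair + 1×speaker: cost 26, value 75
Best: 101 util.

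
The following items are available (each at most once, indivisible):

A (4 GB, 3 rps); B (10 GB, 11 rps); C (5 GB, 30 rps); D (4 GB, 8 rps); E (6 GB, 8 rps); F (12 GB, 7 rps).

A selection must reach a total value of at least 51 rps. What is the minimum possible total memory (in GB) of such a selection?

23

Subsets with value ≥ 51, sorted by total memory:
- A+B+C+D: memory 23, value 52
- B+C+D+E: memory 25, value 57
- A+B+C+E: memory 25, value 52
- C+D+E+F: memory 27, value 53
Minimum memory: 23 GB.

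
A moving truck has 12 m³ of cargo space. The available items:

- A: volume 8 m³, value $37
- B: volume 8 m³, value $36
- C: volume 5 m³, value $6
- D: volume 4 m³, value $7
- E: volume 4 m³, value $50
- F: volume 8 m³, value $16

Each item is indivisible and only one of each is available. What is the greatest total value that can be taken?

$87

Check high-value combinations within 12 m³:
- A+E: volume 8+4=12, value 37+50=87
- B+E: volume 8+4=12, value 36+50=86
- E+F: volume 4+8=12, value 50+16=66
- D+E: volume 4+4=8, value 7+50=57
- C+E: volume 5+4=9, value 6+50=56
Best: $87.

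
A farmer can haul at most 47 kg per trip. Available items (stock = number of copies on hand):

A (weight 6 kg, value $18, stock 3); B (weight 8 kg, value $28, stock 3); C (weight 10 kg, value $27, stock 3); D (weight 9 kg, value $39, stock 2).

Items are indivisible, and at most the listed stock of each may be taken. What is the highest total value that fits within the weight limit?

Best selections within weight 47 and stock limits:
- 2×A + 2×B + 2×D: weight 46, value 170
- 3×B + 2×D: weight 42, value 162
- 2×B + 1×C + 2×D: weight 44, value 161
- 3×A + 1×B + 2×D: weight 44, value 160
Best: $170.

$170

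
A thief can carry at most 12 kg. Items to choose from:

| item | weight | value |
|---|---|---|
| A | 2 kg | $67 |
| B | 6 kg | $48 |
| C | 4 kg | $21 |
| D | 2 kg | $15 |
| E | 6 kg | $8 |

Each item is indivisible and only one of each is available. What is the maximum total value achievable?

$136

Check high-value combinations within 12 kg:
- A+B+C: weight 2+6+4=12, value 67+48+21=136
- A+B+D: weight 2+6+2=10, value 67+48+15=130
- A+B: weight 2+6=8, value 67+48=115
Best: $136.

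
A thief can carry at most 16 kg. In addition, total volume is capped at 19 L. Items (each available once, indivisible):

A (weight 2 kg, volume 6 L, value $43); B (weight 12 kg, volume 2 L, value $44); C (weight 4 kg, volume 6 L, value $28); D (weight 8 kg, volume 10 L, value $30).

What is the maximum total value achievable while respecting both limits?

$87

Feasible sets respecting both limits:
- A+B: weight 14, volume 8, value 87
- A+D: weight 10, volume 16, value 73
- B+C: weight 16, volume 8, value 72
- A+C: weight 6, volume 12, value 71
Best: $87.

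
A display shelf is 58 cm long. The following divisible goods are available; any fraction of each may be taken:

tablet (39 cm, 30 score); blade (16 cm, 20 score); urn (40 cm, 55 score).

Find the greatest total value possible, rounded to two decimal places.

76.54

Take in order of value per unit:
- urn (55/40 per unit): all 40 → value 55, running total 55.00
- blade (20/16 per unit): all 16 → value 20, running total 75.00
- tablet (30/39 per unit): 2 of 39 → value 2×30/39 = 1.5385, running total 76.54
Total 76.54.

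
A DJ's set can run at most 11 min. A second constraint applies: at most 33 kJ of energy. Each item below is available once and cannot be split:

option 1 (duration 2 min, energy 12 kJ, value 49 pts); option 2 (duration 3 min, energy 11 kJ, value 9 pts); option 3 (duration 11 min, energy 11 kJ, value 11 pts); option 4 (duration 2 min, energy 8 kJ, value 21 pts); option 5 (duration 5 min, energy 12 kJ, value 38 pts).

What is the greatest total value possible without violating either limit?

Feasible sets respecting both limits:
- option 1+option 4+option 5: duration 9, energy 32, value 108
- option 1+option 5: duration 7, energy 24, value 87
- option 1+option 2+option 4: duration 7, energy 31, value 79
Best: 108 pts.

108 pts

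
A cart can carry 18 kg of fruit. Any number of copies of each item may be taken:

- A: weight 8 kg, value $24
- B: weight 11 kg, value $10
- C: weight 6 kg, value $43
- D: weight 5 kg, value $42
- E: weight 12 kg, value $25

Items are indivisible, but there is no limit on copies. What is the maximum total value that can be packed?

$129

Best value-per-unit is D at 42/5; filling with it alone gives 3×42 = 126.
Optimal mix: 3×C → weight 18, value 129.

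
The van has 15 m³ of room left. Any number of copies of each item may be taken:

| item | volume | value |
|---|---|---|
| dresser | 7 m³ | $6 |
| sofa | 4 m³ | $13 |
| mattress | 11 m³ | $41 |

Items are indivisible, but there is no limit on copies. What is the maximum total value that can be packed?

$54

Best value-per-unit is mattress at 41/11; filling with it alone gives 1×41 = 41.
Optimal mix: 1×sofa + 1×mattress → volume 15, value 54.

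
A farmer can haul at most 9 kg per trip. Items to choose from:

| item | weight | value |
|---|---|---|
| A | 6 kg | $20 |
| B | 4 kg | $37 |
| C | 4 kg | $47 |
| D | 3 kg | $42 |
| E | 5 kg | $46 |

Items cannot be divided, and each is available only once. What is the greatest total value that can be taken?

$93

Check high-value combinations within 9 kg:
- C+E: weight 4+5=9, value 47+46=93
- C+D: weight 4+3=7, value 47+42=89
- D+E: weight 3+5=8, value 42+46=88
- B+C: weight 4+4=8, value 37+47=84
Best: $93.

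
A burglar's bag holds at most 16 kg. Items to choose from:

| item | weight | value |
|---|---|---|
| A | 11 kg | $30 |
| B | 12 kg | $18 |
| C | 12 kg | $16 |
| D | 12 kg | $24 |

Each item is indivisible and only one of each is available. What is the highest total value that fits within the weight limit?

Check high-value combinations within 16 kg:
- A: weight 11, value 30
- D: weight 12, value 24
- B: weight 12, value 18
Best: $30.

$30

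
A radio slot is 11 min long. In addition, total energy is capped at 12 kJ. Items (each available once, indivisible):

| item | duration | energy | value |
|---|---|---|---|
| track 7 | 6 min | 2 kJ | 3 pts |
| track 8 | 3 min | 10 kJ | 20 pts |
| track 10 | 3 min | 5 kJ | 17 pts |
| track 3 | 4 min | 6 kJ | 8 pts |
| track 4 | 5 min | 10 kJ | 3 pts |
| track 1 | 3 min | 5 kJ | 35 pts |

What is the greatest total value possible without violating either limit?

52 pts

Feasible sets respecting both limits:
- track 10+track 1: duration 6, energy 10, value 52
- track 3+track 1: duration 7, energy 11, value 43
- track 7+track 1: duration 9, energy 7, value 38
- track 1: duration 3, energy 5, value 35
Best: 52 pts.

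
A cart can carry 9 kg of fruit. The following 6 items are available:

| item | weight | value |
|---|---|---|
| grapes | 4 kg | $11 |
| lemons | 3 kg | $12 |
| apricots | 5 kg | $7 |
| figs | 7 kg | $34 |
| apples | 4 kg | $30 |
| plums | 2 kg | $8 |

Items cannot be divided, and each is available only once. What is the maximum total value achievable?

$50

Check high-value combinations within 9 kg:
- lemons+apples+plums: weight 3+4+2=9, value 12+30+8=50
- lemons+apples: weight 3+4=7, value 12+30=42
- figs+plums: weight 7+2=9, value 34+8=42
- grapes+apples: weight 4+4=8, value 11+30=41
Best: $50.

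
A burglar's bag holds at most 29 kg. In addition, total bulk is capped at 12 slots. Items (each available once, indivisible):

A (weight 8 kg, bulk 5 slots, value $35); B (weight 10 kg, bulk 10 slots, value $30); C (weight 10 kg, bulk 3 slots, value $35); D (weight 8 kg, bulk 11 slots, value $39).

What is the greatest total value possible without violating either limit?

Feasible sets respecting both limits:
- A+C: weight 18, bulk 8, value 70
- D: weight 8, bulk 11, value 39
- A: weight 8, bulk 5, value 35
- C: weight 10, bulk 3, value 35
Best: $70.

$70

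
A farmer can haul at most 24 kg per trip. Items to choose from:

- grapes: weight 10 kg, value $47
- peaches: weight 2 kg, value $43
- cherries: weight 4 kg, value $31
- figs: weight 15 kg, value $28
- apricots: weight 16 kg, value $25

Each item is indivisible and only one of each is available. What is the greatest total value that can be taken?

$121

Check high-value combinations within 24 kg:
- grapes+peaches+cherries: weight 10+2+4=16, value 47+43+31=121
- peaches+cherries+figs: weight 2+4+15=21, value 43+31+28=102
- peaches+cherries+apricots: weight 2+4+16=22, value 43+31+25=99
Best: $121.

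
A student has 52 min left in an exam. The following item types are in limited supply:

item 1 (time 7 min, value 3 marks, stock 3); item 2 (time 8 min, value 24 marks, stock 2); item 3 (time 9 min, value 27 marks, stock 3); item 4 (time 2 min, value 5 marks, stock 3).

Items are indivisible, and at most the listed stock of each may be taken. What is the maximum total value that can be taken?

Best selections within time 52 and stock limits:
- 2×item 2 + 3×item 3 + 3×item 4: time 49, value 144
- 2×item 2 + 3×item 3 + 2×item 4: time 47, value 139
Best: 144 marks.

144 marks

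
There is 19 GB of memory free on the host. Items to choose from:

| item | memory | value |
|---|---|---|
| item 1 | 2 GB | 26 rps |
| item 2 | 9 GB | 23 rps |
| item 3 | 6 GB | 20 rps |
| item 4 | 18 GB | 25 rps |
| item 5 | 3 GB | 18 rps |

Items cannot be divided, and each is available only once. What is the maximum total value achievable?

69 rps

Check high-value combinations within 19 GB:
- item 1+item 2+item 3: memory 2+9+6=17, value 26+23+20=69
- item 1+item 2+item 5: memory 2+9+3=14, value 26+23+18=67
- item 1+item 3+item 5: memory 2+6+3=11, value 26+20+18=64
- item 2+item 3+item 5: memory 9+6+3=18, value 23+20+18=61
Best: 69 rps.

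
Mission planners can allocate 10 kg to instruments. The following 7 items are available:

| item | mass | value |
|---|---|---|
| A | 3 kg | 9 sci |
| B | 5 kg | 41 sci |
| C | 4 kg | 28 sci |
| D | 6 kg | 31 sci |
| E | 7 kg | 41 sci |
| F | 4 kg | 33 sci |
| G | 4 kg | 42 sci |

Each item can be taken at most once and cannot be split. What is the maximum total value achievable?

83 sci

Check high-value combinations within 10 kg:
- B+G: mass 5+4=9, value 41+42=83
- F+G: mass 4+4=8, value 33+42=75
- B+F: mass 5+4=9, value 41+33=74
Best: 83 sci.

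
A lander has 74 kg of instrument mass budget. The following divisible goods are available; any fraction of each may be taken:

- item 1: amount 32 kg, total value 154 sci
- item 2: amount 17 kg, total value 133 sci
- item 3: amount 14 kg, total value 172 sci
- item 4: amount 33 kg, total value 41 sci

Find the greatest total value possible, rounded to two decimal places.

Take in order of value per unit:
- item 3 (172/14 per unit): all 14 → value 172, running total 172.00
- item 2 (133/17 per unit): all 17 → value 133, running total 305.00
- item 1 (154/32 per unit): all 32 → value 154, running total 459.00
- item 4 (41/33 per unit): 11 of 33 → value 11×41/33 = 13.6667, running total 472.67
Total 472.67.

472.67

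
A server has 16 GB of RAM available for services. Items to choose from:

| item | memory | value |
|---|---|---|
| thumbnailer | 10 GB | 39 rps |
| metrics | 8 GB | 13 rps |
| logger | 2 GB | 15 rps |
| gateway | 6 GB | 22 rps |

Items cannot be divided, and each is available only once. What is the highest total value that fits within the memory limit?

Check high-value combinations within 16 GB:
- thumbnailer+gateway: memory 10+6=16, value 39+22=61
- thumbnailer+logger: memory 10+2=12, value 39+15=54
- metrics+logger+gateway: memory 8+2+6=16, value 13+15+22=50
- thumbnailer: memory 10, value 39
Best: 61 rps.

61 rps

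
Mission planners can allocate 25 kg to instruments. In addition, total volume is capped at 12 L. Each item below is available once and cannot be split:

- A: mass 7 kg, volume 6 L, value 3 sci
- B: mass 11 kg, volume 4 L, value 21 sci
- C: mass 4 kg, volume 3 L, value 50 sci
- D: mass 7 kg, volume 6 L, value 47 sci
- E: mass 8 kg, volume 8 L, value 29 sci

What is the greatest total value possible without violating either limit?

Feasible sets respecting both limits:
- C+D: mass 11, volume 9, value 97
- C+E: mass 12, volume 11, value 79
- B+C: mass 15, volume 7, value 71
Best: 97 sci.

97 sci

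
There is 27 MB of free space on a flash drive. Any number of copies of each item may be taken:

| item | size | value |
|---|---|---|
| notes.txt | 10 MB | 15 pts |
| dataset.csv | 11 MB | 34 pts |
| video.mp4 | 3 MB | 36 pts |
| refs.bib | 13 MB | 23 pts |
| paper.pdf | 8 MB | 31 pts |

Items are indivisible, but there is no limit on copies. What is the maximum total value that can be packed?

324 pts

Best value-per-unit is video.mp4 at 36/3, and filling with it alone uses size 9×3=27. No mix of the others beats 9×36 = 324.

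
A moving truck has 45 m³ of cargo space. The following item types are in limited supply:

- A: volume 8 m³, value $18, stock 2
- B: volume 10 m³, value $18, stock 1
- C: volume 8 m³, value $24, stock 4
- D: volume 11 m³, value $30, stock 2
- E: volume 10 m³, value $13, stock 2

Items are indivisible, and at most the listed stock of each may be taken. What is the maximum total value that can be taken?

Top feasible selections:
- 4×C + 1×D: volume 43, value 126
- 1×A + 3×C + 1×D: volume 43, value 120
Best: $126.

$126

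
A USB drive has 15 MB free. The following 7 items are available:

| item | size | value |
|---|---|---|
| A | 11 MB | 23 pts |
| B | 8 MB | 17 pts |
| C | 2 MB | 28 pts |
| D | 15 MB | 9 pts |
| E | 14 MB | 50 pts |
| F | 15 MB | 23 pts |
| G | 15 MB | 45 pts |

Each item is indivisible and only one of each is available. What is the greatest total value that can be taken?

51 pts

Check high-value combinations within 15 MB:
- A+C: size 11+2=13, value 23+28=51
- E: size 14, value 50
- B+C: size 8+2=10, value 17+28=45
Best: 51 pts.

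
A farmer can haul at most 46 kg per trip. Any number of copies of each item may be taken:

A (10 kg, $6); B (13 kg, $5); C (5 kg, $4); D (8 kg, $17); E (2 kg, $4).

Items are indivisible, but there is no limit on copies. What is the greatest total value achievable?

$97

Best value-per-unit is D at 17/8; filling with it alone gives 5×17 = 85.
Optimal mix: 5×D + 3×E → weight 46, value 97.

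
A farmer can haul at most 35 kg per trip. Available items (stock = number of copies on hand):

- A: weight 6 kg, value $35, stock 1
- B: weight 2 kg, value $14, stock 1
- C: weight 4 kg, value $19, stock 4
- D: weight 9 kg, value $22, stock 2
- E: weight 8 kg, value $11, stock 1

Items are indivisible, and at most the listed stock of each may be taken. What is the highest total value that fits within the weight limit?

Best selections within weight 35 and stock limits:
- 1×A + 1×B + 4×C + 1×D: weight 33, value 147
- 1×A + 1×B + 4×C + 1×E: weight 32, value 136
- 1×A + 4×C + 1×D: weight 31, value 133
- 1×A + 1×B + 2×C + 2×D: weight 34, value 131
Best: $147.

$147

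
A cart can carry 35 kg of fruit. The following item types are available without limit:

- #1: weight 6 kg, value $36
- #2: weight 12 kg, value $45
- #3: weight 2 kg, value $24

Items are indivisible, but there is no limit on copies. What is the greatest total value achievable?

$408

Best value-per-unit is #3 at 24/2, and filling with it alone uses weight 17×2=34. No mix of the others beats 17×24 = 408.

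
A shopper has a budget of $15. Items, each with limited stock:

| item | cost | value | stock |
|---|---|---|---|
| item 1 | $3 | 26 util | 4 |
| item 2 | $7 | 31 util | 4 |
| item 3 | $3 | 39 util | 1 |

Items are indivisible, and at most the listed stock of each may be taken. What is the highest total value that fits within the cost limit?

143 util

Best selections within cost 15 and stock limits:
- 4×item 1 + 1×item 3: cost 15, value 143
- 3×item 1 + 1×item 3: cost 12, value 117
Best: 143 util.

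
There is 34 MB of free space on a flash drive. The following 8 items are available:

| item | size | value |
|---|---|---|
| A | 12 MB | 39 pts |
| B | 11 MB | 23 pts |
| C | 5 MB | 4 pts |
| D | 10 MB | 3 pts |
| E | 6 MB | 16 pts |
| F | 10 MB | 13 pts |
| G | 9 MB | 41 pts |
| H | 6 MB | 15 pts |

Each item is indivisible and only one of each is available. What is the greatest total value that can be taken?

111 pts

Check high-value combinations within 34 MB:
- A+E+G+H: size 12+6+9+6=33, value 39+16+41+15=111
- A+B+G: size 12+11+9=32, value 39+23+41=103
- A+C+E+G: size 12+5+6+9=32, value 39+4+16+41=100
- A+C+G+H: size 12+5+9+6=32, value 39+4+41+15=99
Best: 111 pts.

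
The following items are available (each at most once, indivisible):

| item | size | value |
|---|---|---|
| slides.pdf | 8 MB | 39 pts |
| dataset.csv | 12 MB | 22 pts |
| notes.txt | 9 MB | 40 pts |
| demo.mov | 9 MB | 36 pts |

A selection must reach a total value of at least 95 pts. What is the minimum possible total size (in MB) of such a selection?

Subsets with value ≥ 95, sorted by total size:
- slides.pdf+notes.txt+demo.mov: size 26, value 115
- slides.pdf+dataset.csv+notes.txt: size 29, value 101
Minimum size: 26 MB.

26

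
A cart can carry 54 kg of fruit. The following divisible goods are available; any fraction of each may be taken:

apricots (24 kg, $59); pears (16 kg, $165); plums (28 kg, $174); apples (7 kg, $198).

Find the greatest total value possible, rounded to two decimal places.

Take in order of value per unit:
- apples (198/7 per unit): all 7 → value 198, running total 198.00
- pears (165/16 per unit): all 16 → value 165, running total 363.00
- plums (174/28 per unit): all 28 → value 174, running total 537.00
- apricots (59/24 per unit): 3 of 24 → value 3×59/24 = 7.3750, running total 544.38
Total 544.38.

544.38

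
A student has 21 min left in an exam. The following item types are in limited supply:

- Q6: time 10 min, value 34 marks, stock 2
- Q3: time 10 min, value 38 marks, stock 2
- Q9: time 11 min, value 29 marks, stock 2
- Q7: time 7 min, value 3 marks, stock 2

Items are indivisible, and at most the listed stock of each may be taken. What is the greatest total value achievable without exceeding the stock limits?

76 marks

Best selections within time 21 and stock limits:
- 2×Q3: time 20, value 76
- 1×Q6 + 1×Q3: time 20, value 72
- 2×Q6: time 20, value 68
Best: 76 marks.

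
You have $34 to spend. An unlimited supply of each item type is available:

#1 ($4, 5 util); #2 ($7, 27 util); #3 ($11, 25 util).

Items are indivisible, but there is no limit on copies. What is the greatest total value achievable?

113 util

Best value-per-unit is #2 at 27/7; filling with it alone gives 4×27 = 108.
Optimal mix: 1×#1 + 4×#2 → cost 32, value 113.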